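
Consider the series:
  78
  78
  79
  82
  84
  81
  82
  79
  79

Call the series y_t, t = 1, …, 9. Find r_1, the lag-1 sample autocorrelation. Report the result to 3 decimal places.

0.445

Mean ȳ = (78 + 78 + 79 + 82 + 84 + 81 + 82 + 79 + 79)/9 = 80.2222
Numerator Σ_{t=1}^{8}(y_t−ȳ)(y_{t+1}−ȳ) = 15.8395
Denominator Σ(y_t−ȳ)² = 35.5556
r_1 = 15.8395 / 35.5556 = 0.445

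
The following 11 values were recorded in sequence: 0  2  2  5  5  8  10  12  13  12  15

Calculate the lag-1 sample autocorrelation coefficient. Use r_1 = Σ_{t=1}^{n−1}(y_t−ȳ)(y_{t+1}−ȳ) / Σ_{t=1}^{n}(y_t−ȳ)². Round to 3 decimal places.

0.708

Mean ȳ = (0 + 2 + 2 + 5 + 5 + 8 + 10 + 12 + 13 + 12 + 15)/11 = 7.6364
Numerator Σ_{t=1}^{10}(y_t−ȳ)(y_{t+1}−ȳ) = 185.7769
Denominator Σ(y_t−ȳ)² = 262.5455
r_1 = 185.7769 / 262.5455 = 0.708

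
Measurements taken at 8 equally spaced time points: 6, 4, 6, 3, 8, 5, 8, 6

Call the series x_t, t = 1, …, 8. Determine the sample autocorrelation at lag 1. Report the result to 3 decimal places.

-0.491

Mean x̄ = (6 + 4 + 6 + 3 + 8 + 5 + 8 + 6)/8 = 5.7500
Deviations from mean: 0.2500, -1.7500, 0.2500, -2.7500, 2.2500, -0.7500, 2.2500, 0.2500
Σ(x_t−x̄)(x_{t+1}−x̄) = (-0.4375) + (-0.4375) + (-0.6875) + (-6.1875) + (-1.6875) + (-1.6875) + (0.5625) = -10.5625
Denominator Σ(x_t−x̄)² = 21.5000
r_1 = -10.5625 / 21.5000 = -0.491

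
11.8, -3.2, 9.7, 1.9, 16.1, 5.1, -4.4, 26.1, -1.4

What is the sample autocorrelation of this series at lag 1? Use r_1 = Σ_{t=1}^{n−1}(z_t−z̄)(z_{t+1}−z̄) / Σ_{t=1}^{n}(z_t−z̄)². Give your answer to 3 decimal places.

-0.628

Mean z̄ = (11.8 − 3.2 + 9.7 + 1.9 + 16.1 + 5.1 − 4.4 + 26.1 − 1.4)/9 = 6.8556
Numerator Σ_{t=1}^{8}(z_t−z̄)(z_{t+1}−z̄) = -510.1786
Denominator Σ(z_t−z̄)² = 811.9422
r_1 = -510.1786 / 811.9422 = -0.628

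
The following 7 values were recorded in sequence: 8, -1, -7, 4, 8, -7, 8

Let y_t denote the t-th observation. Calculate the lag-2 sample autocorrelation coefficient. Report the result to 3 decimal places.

-0.340

Mean ȳ = (8 − 1 − 7 + 4 + 8 − 7 + 8)/7 = 1.8571
Deviations from mean: 6.1429, -2.8571, -8.8571, 2.1429, 6.1429, -8.8571, 6.1429
Σ(y_t−ȳ)(y_{t+2}−ȳ) = (-54.4082) + (-6.1224) + (-54.4082) + (-18.9796) + (37.7347) = -96.1837
Denominator Σ(y_t−ȳ)² = 282.8571
r_2 = -96.1837 / 282.8571 = -0.340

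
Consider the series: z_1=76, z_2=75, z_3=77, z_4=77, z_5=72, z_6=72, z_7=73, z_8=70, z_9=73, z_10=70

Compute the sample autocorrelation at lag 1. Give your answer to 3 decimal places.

Mean z̄ = (76 + 75 + 77 + 77 + 72 + 72 + 73 + 70 + 73 + 70)/10 = 73.5000
Numerator Σ_{t=1}^{9}(z_t−z̄)(z_{t+1}−z̄) = 24.2500
Denominator Σ(z_t−z̄)² = 62.5000
r_1 = 24.2500 / 62.5000 = 0.388

0.388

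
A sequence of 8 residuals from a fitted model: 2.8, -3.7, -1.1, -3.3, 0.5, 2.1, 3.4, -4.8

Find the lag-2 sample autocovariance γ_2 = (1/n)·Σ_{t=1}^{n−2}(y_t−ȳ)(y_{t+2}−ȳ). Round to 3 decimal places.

-1.022

Mean ȳ = (2.8 − 3.7 − 1.1 − 3.3 + 0.5 + 2.1 + 3.4 − 4.8)/8 = -0.5125
Deviations: 3.3125, -3.1875, -0.5875, -2.7875, 1.0125, 2.6125, 3.9125, -4.2875
Σ_{t=1}^{6}(y_t−ȳ)(y_{t+2}−ȳ) = -8.1778
γ_2 = -8.1778 / 8 = -1.022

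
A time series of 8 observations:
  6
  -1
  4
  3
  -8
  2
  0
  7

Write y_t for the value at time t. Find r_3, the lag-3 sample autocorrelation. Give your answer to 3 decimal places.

Mean ȳ = (6 − 1 + 4 + 3 − 8 + 2 + 0 + 7)/8 = 1.6250
Σ(y_t−ȳ)(y_{t+3}−ȳ) = (6.0156) + (25.2656) + (0.8906) + (-2.2344) + (-51.7344) = -21.7969
Denominator Σ(y_t−ȳ)² = 157.8750
r_3 = -21.7969 / 157.8750 = -0.138

-0.138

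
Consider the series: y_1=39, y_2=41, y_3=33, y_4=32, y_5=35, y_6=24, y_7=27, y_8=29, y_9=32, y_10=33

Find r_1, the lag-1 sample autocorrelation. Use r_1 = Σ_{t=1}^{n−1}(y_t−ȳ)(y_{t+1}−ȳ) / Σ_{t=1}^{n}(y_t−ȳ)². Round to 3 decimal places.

Mean ȳ = (39 + 41 + 33 + 32 + 35 + 24 + 27 + 29 + 32 + 33)/10 = 32.5000
Numerator Σ_{t=1}^{9}(y_t−ȳ)(y_{t+1}−ȳ) = 104.2500
Denominator Σ(y_t−ȳ)² = 236.5000
r_1 = 104.2500 / 236.5000 = 0.441

0.441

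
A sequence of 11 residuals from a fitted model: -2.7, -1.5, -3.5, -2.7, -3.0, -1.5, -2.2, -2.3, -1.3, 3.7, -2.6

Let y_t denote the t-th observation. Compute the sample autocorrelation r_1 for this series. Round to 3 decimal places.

Mean ȳ = (-2.7 − 1.5 − 3.5 − 2.7 − 3.0 − 1.5 − 2.2 − 2.3 − 1.3 + 3.7 − 2.6)/11 = -1.7818
Numerator Σ_{t=1}^{10}(y_t−ȳ)(y_{t+1}−ȳ) = -0.3849
Denominator Σ(y_t−ȳ)² = 37.6764
r_1 = -0.3849 / 37.6764 = -0.010

-0.010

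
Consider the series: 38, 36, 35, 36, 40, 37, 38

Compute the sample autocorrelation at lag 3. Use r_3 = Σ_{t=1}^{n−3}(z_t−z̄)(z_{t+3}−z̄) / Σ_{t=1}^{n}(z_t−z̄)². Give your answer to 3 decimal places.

Mean z̄ = (38 + 36 + 35 + 36 + 40 + 37 + 38)/7 = 37.1429
Deviations from mean: 0.8571, -1.1429, -2.1429, -1.1429, 2.8571, -0.1429, 0.8571
Σ(z_t−z̄)(z_{t+3}−z̄) = (-0.9796) + (-3.2653) + (0.3061) + (-0.9796) = -4.9184
Denominator Σ(z_t−z̄)² = 16.8571
r_3 = -4.9184 / 16.8571 = -0.292

-0.292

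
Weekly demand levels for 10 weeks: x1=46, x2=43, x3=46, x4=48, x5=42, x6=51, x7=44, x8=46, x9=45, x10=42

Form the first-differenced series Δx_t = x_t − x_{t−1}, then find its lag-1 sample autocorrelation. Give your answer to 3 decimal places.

-0.721

First differences Δx: -3, 3, 2, -6, 9, -7, 2, -1, -3
Mean of differences = -0.4444
Numerator Σ(Δx_t−Δx̄)(Δx_{t+1}−Δx̄) = -144.3086
Denominator Σ(Δx_t−Δx̄)² = 200.2222
r_1(Δx) = -144.3086 / 200.2222 = -0.721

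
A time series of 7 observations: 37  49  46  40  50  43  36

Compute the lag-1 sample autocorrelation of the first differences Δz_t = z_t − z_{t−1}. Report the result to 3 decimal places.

First differences Δz: 12, -3, -6, 10, -7, -7
Mean of differences = -0.1667
Numerator Σ(Δz_t−Δz̄)(Δz_{t+1}−Δz̄) = -100.0278
Denominator Σ(Δz_t−Δz̄)² = 386.8333
r_1(Δz) = -100.0278 / 386.8333 = -0.259

-0.259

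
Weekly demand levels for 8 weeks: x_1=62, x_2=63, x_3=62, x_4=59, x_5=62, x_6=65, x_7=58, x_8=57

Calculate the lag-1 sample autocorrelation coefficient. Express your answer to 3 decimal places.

Mean x̄ = (62 + 63 + 62 + 59 + 62 + 65 + 58 + 57)/8 = 61.0000
Deviations from mean: 1.0000, 2.0000, 1.0000, -2.0000, 1.0000, 4.0000, -3.0000, -4.0000
Numerator Σ_{t=1}^{7}(x_t−x̄)(x_{t+1}−x̄) = 4.0000
Denominator Σ(x_t−x̄)² = 52.0000
r_1 = 4.0000 / 52.0000 = 0.077

0.077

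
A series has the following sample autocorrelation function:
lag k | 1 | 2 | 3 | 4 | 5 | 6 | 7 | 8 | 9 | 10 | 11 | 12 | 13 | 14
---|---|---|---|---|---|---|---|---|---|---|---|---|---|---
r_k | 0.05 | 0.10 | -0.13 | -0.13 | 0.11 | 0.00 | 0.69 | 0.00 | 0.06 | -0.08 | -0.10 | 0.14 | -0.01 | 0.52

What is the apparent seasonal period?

7

The largest autocorrelation is r_7 = 0.69, with a weaker echo at lag 14 (0.52); the remaining lags stay at or below 0.14.
The dominant spike at lag 7 indicates a seasonal period of 7.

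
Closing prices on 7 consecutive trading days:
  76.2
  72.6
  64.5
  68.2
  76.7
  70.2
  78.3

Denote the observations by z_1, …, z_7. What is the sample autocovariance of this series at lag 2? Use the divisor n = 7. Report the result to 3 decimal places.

Mean z̄ = (76.2 + 72.6 + 64.5 + 68.2 + 76.7 + 70.2 + 78.3)/7 = 72.3857
Σ_{t=1}^{5}(z_t−z̄)(z_{t+2}−z̄) = -30.3318
γ_2 = -30.3318 / 7 = -4.333

-4.333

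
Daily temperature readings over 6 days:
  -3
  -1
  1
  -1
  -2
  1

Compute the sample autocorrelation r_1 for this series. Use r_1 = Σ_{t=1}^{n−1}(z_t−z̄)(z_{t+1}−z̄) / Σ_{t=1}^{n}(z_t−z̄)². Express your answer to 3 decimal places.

-0.171

Mean z̄ = (-3 − 1 + 1 − 1 − 2 + 1)/6 = -0.8333
Deviations from mean: -2.1667, -0.1667, 1.8333, -0.1667, -1.1667, 1.8333
Numerator Σ_{t=1}^{5}(z_t−z̄)(z_{t+1}−z̄) = -2.1944
Denominator Σ(z_t−z̄)² = 12.8333
r_1 = -2.1944 / 12.8333 = -0.171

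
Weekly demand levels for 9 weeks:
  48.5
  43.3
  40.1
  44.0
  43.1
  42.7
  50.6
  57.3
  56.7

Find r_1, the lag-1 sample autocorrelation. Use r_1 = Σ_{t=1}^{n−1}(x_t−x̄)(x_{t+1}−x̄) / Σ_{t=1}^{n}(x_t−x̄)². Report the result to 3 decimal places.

0.608

Mean x̄ = (48.5 + 43.3 + 40.1 + 44.0 + 43.1 + 42.7 + 50.6 + 57.3 + 56.7)/9 = 47.3667
Numerator Σ_{t=1}^{8}(x_t−x̄)(x_{t+1}−x̄) = 193.4222
Denominator Σ(x_t−x̄)² = 318.1800
r_1 = 193.4222 / 318.1800 = 0.608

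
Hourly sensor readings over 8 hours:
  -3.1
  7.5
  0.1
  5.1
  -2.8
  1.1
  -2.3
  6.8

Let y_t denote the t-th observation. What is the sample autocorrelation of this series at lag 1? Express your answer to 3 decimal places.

Mean ȳ = (-3.1 + 7.5 + 0.1 + 5.1 − 2.8 + 1.1 − 2.3 + 6.8)/8 = 1.5500
Numerator Σ_{t=1}^{7}(y_t−ȳ)(y_{t+1}−ȳ) = -73.4075
Denominator Σ(y_t−ȳ)² = 133.2400
r_1 = -73.4075 / 133.2400 = -0.551

-0.551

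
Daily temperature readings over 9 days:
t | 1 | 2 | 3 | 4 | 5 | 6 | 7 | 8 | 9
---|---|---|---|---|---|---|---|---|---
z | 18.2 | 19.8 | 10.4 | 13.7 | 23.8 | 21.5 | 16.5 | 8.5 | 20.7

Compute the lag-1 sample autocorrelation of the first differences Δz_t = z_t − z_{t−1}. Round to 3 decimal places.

-0.176

First differences Δz: 1.6, -9.4, 3.3, 10.1, -2.3, -5.0, -8.0, 12.2
Mean of differences = 0.3125
Numerator Σ(Δz_t−Δz̄)(Δz_{t+1}−Δz̄) = -78.6264
Denominator Σ(Δz_t−Δz̄)² = 446.1688
r_1(Δz) = -78.6264 / 446.1688 = -0.176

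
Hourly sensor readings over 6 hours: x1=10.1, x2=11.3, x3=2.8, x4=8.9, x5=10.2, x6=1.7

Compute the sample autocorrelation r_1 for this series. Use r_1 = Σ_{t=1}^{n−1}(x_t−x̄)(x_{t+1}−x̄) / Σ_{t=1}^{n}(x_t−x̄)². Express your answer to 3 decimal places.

Mean x̄ = (10.1 + 11.3 + 2.8 + 8.9 + 10.2 + 1.7)/6 = 7.5000
Deviations from mean: 2.6000, 3.8000, -4.7000, 1.4000, 2.7000, -5.8000
Σ(x_t−x̄)(x_{t+1}−x̄) = (9.8800) + (-17.8600) + (-6.5800) + (3.7800) + (-15.6600) = -26.4400
Denominator Σ(x_t−x̄)² = 86.1800
r_1 = -26.4400 / 86.1800 = -0.307

-0.307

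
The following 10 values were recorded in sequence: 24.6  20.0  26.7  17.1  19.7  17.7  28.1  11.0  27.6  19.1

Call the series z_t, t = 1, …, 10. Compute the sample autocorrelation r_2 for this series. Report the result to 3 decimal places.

0.443

Mean z̄ = (24.6 + 20.0 + 26.7 + 17.1 + 19.7 + 17.7 + 28.1 + 11.0 + 27.6 + 19.1)/10 = 21.1600
Numerator Σ_{t=1}^{8}(z_t−z̄)(z_{t+2}−z̄) = 120.3708
Denominator Σ(z_t−z̄)² = 271.5640
r_2 = 120.3708 / 271.5640 = 0.443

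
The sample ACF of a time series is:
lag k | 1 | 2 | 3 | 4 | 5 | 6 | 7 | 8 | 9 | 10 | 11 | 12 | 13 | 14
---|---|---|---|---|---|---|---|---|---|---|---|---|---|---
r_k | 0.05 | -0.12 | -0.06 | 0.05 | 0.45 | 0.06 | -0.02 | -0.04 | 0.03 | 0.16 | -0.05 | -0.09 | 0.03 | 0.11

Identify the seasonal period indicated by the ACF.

5

The largest autocorrelation is r_5 = 0.45, with a weaker echo at lag 10 (0.16); the remaining lags stay at or below 0.11.
The dominant spike at lag 5 indicates a seasonal period of 5.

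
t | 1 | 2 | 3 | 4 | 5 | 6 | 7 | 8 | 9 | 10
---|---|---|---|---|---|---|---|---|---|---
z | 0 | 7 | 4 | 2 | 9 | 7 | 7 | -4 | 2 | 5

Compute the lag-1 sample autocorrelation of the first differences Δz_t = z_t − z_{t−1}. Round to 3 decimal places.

First differences Δz: 7, -3, -2, 7, -2, 0, -11, 6, 3
Mean of differences = 0.5556
Numerator Σ(Δz_t−Δz̄)(Δz_{t+1}−Δz̄) = -88.5309
Denominator Σ(Δz_t−Δz̄)² = 278.2222
r_1(Δz) = -88.5309 / 278.2222 = -0.318

-0.318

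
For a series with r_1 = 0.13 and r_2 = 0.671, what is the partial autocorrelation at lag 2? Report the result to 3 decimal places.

0.665

φ_{22} = (r_2 − r_1²) / (1 − r_1²)
r_1² = (0.13)² = 0.0169
Numerator = 0.671 − 0.0169 = 0.6541; denominator = 1 − 0.0169 = 0.9831
φ_{22} = 0.6541 / 0.9831 = 0.665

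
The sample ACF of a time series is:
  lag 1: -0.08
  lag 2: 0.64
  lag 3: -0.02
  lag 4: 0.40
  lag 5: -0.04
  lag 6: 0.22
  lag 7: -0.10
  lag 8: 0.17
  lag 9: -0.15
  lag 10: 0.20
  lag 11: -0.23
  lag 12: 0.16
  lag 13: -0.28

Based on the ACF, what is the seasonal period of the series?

The largest autocorrelation is r_2 = 0.64, with weaker echoes at lags 4 (0.40), 6 (0.22), 8 (0.17), 10 (0.20) and 12 (0.16); the remaining lags stay at or below -0.02.
The dominant spike at lag 2 indicates a seasonal period of 2.

2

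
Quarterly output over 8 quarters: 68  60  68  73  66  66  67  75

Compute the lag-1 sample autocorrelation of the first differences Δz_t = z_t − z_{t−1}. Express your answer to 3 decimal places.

First differences Δz: -8, 8, 5, -7, 0, 1, 8
Mean of differences = 1.0000
Numerator Σ(Δz_t−Δz̄)(Δz_{t+1}−Δz̄) = -59.0000
Denominator Σ(Δz_t−Δz̄)² = 260.0000
r_1(Δz) = -59.0000 / 260.0000 = -0.227

-0.227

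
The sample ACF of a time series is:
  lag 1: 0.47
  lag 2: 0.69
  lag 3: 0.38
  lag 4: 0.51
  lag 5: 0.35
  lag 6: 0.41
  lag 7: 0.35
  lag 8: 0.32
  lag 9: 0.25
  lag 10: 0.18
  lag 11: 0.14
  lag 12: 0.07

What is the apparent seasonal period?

2

The largest autocorrelation is r_2 = 0.69, with a weaker echo at lag 4 (0.51); the remaining lags stay at or below 0.47.
The dominant spike at lag 2 indicates a seasonal period of 2.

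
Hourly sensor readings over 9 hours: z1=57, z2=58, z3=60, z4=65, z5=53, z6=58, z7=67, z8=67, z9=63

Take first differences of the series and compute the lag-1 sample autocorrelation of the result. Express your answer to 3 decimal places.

First differences Δz: 1, 2, 5, -12, 5, 9, 0, -4
Mean of differences = 0.7500
Numerator Σ(Δz_t−Δz̄)(Δz_{t+1}−Δz̄) = -70.3125
Denominator Σ(Δz_t−Δz̄)² = 291.5000
r_1(Δz) = -70.3125 / 291.5000 = -0.241

-0.241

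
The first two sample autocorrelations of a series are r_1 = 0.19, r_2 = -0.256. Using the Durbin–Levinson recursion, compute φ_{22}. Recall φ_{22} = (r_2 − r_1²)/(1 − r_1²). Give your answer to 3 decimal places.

-0.303

φ_{22} = (r_2 − r_1²) / (1 − r_1²)
r_1² = (0.19)² = 0.0361
Numerator = -0.256 − 0.0361 = -0.2921; denominator = 1 − 0.0361 = 0.9639
φ_{22} = -0.2921 / 0.9639 = -0.303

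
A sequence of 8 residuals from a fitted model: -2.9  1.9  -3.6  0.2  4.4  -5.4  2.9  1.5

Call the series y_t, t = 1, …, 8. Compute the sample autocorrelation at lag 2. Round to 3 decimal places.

Mean ȳ = (-2.9 + 1.9 − 3.6 + 0.2 + 4.4 − 5.4 + 2.9 + 1.5)/8 = -0.1250
Σ(y_t−ȳ)(y_{t+2}−ȳ) = (9.6431) + (0.6581) + (-15.7244) + (-1.7144) + (13.6881) + (-8.5719) = -2.0213
Denominator Σ(y_t−ȳ)² = 84.0750
r_2 = -2.0213 / 84.0750 = -0.024

-0.024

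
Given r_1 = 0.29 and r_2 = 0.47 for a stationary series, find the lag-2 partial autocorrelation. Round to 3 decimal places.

0.421

φ_{22} = (r_2 − r_1²) / (1 − r_1²)
r_1² = (0.29)² = 0.0841
Numerator = 0.47 − 0.0841 = 0.3859; denominator = 1 − 0.0841 = 0.9159
φ_{22} = 0.3859 / 0.9159 = 0.421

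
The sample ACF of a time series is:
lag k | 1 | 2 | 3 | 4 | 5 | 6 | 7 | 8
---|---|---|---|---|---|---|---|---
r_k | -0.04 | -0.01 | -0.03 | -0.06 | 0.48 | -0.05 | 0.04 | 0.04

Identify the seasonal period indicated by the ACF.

5

The largest autocorrelation is r_5 = 0.48; the remaining lags stay at or below 0.04.
The dominant spike at lag 5 indicates a seasonal period of 5.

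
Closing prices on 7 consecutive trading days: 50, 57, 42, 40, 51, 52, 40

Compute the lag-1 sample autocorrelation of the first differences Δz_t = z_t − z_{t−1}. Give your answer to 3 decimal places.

-0.207

First differences Δz: 7, -15, -2, 11, 1, -12
Mean of differences = -1.6667
Numerator Σ(Δz_t−Δz̄)(Δz_{t+1}−Δz̄) = -109.1111
Denominator Σ(Δz_t−Δz̄)² = 527.3333
r_1(Δz) = -109.1111 / 527.3333 = -0.207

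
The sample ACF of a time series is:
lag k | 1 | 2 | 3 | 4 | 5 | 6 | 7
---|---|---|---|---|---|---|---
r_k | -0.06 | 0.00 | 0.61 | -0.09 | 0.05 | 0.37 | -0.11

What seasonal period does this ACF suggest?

The largest autocorrelation is r_3 = 0.61, with a weaker echo at lag 6 (0.37); the remaining lags stay at or below 0.05.
The dominant spike at lag 3 indicates a seasonal period of 3.

3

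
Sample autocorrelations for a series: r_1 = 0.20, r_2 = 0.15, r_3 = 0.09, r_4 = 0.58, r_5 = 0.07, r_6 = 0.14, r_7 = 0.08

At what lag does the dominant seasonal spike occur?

4

The largest autocorrelation is r_4 = 0.58; the remaining lags stay at or below 0.20. The elevated value at lag 1 (0.20), dropping to 0.15 at lag 2, reflects decaying short-term dependence rather than seasonality.
The dominant spike at lag 4 indicates a seasonal period of 4.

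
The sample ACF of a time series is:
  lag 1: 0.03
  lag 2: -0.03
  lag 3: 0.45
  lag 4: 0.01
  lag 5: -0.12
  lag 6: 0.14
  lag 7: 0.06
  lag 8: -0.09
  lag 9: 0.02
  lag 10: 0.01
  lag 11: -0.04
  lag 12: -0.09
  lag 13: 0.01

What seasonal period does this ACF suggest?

3

The largest autocorrelation is r_3 = 0.45; the remaining lags stay at or below 0.14.
The dominant spike at lag 3 indicates a seasonal period of 3.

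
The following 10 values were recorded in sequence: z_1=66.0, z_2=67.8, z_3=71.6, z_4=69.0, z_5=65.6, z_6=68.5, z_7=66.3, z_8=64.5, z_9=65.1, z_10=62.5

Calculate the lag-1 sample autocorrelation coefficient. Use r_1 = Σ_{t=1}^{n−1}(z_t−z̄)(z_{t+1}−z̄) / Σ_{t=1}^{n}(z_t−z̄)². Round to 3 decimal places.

Mean z̄ = (66.0 + 67.8 + 71.6 + 69.0 + 65.6 + 68.5 + 66.3 + 64.5 + 65.1 + 62.5)/10 = 66.6900
Numerator Σ_{t=1}^{9}(z_t−z̄)(z_{t+1}−z̄) = 21.8279
Denominator Σ(z_t−z̄)² = 60.6490
r_1 = 21.8279 / 60.6490 = 0.360

0.360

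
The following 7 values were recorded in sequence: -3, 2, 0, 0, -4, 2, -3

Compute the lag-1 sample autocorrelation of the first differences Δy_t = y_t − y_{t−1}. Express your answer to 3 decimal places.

First differences Δy: 5, -2, 0, -4, 6, -5
Mean of differences = 0.0000
Numerator Σ(Δy_t−Δȳ)(Δy_{t+1}−Δȳ) = -64.0000
Denominator Σ(Δy_t−Δȳ)² = 106.0000
r_1(Δy) = -64.0000 / 106.0000 = -0.604

-0.604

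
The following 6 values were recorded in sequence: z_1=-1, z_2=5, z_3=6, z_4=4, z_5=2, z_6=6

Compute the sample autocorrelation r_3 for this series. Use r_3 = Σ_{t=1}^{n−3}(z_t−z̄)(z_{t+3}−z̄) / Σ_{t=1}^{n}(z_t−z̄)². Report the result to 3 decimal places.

0.045

Mean z̄ = (-1 + 5 + 6 + 4 + 2 + 6)/6 = 3.6667
Deviations from mean: -4.6667, 1.3333, 2.3333, 0.3333, -1.6667, 2.3333
Σ(z_t−z̄)(z_{t+3}−z̄) = (-1.5556) + (-2.2222) + (5.4444) = 1.6667
Denominator Σ(z_t−z̄)² = 37.3333
r_3 = 1.6667 / 37.3333 = 0.045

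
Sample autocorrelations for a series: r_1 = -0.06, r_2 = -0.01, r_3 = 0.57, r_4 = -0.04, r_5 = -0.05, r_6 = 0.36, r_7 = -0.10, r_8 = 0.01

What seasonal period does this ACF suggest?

The largest autocorrelation is r_3 = 0.57, with a weaker echo at lag 6 (0.36); the remaining lags stay at or below 0.01.
The dominant spike at lag 3 indicates a seasonal period of 3.

3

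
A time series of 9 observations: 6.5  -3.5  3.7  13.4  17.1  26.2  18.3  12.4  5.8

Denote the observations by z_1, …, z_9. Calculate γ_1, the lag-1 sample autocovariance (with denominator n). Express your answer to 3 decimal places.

41.530

Mean z̄ = (6.5 − 3.5 + 3.7 + 13.4 + 17.1 + 26.2 + 18.3 + 12.4 + 5.8)/9 = 11.1000
Σ_{t=1}^{8}(z_t−z̄)(z_{t+1}−z̄) = 373.7700
γ_1 = 373.7700 / 9 = 41.530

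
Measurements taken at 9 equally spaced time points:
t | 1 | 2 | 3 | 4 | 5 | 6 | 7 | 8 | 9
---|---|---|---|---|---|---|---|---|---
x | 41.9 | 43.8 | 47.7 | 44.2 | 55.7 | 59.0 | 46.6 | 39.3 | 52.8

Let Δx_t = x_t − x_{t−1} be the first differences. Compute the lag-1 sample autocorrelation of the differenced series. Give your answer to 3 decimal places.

First differences Δx: 1.9, 3.9, -3.5, 11.5, 3.3, -12.4, -7.3, 13.5
Mean of differences = 1.3625
Numerator Σ(Δx_t−Δx̄)(Δx_{t+1}−Δx̄) = -53.2152
Denominator Σ(Δx_t−Δx̄)² = 548.6588
r_1(Δx) = -53.2152 / 548.6588 = -0.097

-0.097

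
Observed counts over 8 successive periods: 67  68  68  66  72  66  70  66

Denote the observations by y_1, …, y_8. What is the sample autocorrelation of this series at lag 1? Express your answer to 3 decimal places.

Mean ȳ = (67 + 68 + 68 + 66 + 72 + 66 + 70 + 66)/8 = 67.8750
Σ(y_t−ȳ)(y_{t+1}−ȳ) = (-0.1094) + (0.0156) + (-0.2344) + (-7.7344) + (-7.7344) + (-3.9844) + (-3.9844) = -23.7656
Denominator Σ(y_t−ȳ)² = 32.8750
r_1 = -23.7656 / 32.8750 = -0.723

-0.723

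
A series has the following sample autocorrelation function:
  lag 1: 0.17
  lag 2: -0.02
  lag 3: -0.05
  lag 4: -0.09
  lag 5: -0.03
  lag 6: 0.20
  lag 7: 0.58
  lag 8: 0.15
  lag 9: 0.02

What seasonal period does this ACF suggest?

The largest autocorrelation is r_7 = 0.58; the remaining lags stay at or below 0.20.
The dominant spike at lag 7 indicates a seasonal period of 7.

7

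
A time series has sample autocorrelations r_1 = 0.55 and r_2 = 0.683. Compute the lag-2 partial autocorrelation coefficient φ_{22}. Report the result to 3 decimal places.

0.546

φ_{22} = (r_2 − r_1²) / (1 − r_1²)
r_1² = (0.55)² = 0.3025
Numerator = 0.683 − 0.3025 = 0.3805; denominator = 1 − 0.3025 = 0.6975
φ_{22} = 0.3805 / 0.6975 = 0.546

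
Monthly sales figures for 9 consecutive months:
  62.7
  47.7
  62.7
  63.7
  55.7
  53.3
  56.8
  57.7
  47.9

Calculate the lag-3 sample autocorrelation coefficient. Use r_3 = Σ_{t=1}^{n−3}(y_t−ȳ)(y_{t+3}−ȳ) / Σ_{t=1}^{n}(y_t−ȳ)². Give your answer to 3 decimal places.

Mean ȳ = (62.7 + 47.7 + 62.7 + 63.7 + 55.7 + 53.3 + 56.8 + 57.7 + 47.9)/9 = 56.4667
Σ(y_t−ȳ)(y_{t+3}−ȳ) = (45.0878) + (6.7211) + (-19.7389) + (2.4111) + (-0.9456) + (27.1278) = 60.6633
Denominator Σ(y_t−ȳ)² = 292.5200
r_3 = 60.6633 / 292.5200 = 0.207

0.207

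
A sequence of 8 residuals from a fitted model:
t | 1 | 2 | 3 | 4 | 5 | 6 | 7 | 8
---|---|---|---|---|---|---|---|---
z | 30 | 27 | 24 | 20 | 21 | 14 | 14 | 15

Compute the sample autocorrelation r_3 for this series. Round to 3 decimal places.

-0.092

Mean z̄ = (30 + 27 + 24 + 20 + 21 + 14 + 14 + 15)/8 = 20.6250
Deviations from mean: 9.3750, 6.3750, 3.3750, -0.6250, 0.3750, -6.6250, -6.6250, -5.6250
Numerator Σ_{t=1}^{5}(z_t−z̄)(z_{t+3}−z̄) = -23.7969
Denominator Σ(z_t−z̄)² = 259.8750
r_3 = -23.7969 / 259.8750 = -0.092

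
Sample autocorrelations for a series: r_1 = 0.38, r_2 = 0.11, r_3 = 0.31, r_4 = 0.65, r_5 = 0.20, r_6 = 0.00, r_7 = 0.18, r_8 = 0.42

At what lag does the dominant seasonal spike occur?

4

The largest autocorrelation is r_4 = 0.65, with a weaker echo at lag 8 (0.42); the remaining lags stay at or below 0.38. The elevated value at lag 1 (0.38), dropping to 0.11 at lag 2, reflects decaying short-term dependence rather than seasonality.
The dominant spike at lag 4 indicates a seasonal period of 4.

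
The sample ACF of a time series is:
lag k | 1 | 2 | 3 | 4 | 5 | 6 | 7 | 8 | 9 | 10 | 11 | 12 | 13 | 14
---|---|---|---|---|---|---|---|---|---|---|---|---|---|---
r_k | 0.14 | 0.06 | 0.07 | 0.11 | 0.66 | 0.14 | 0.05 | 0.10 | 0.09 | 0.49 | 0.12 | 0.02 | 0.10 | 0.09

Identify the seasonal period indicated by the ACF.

The largest autocorrelation is r_5 = 0.66, with a weaker echo at lag 10 (0.49); the remaining lags stay at or below 0.14.
The dominant spike at lag 5 indicates a seasonal period of 5.

5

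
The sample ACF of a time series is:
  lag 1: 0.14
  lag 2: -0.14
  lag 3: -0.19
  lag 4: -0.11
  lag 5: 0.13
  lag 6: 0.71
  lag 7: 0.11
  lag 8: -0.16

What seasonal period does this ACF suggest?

6

The largest autocorrelation is r_6 = 0.71; the remaining lags stay at or below 0.14.
The dominant spike at lag 6 indicates a seasonal period of 6.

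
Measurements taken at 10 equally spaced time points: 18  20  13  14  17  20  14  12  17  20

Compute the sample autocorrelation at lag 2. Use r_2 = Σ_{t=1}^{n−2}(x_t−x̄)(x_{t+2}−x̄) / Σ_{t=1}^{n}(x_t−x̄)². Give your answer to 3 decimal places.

Mean x̄ = (18 + 20 + 13 + 14 + 17 + 20 + 14 + 12 + 17 + 20)/10 = 16.5000
Numerator Σ_{t=1}^{8}(x_t−x̄)(x_{t+2}−x̄) = -58.5000
Denominator Σ(x_t−x̄)² = 84.5000
r_2 = -58.5000 / 84.5000 = -0.692

-0.692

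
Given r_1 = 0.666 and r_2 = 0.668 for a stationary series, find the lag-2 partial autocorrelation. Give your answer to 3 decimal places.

φ_{22} = (r_2 − r_1²) / (1 − r_1²)
r_1² = (0.666)² = 0.443556
Numerator = 0.668 − 0.4436 = 0.2244; denominator = 1 − 0.4436 = 0.5564
φ_{22} = 0.2244 / 0.5564 = 0.403

0.403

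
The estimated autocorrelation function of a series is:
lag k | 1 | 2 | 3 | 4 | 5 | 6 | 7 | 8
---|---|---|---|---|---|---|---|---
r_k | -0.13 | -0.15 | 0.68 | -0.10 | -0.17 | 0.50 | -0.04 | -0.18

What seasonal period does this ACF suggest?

3

The largest autocorrelation is r_3 = 0.68, with a weaker echo at lag 6 (0.50); the remaining lags stay at or below -0.04.
The dominant spike at lag 3 indicates a seasonal period of 3.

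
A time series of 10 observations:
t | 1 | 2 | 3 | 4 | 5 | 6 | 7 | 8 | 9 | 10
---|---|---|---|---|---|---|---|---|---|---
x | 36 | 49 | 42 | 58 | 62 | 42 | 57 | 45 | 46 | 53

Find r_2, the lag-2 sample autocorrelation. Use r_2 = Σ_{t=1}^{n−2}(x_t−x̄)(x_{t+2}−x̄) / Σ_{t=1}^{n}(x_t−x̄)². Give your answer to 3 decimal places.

Mean x̄ = (36 + 49 + 42 + 58 + 62 + 42 + 57 + 45 + 46 + 53)/10 = 49.0000
Numerator Σ_{t=1}^{8}(x_t−x̄)(x_{t+2}−x̄) = 29.0000
Denominator Σ(x_t−x̄)² = 622.0000
r_2 = 29.0000 / 622.0000 = 0.047

0.047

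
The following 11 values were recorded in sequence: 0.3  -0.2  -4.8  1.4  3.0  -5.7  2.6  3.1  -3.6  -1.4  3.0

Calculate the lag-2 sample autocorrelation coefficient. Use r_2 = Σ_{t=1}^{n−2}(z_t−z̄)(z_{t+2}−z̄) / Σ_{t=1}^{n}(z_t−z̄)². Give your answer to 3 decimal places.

Mean z̄ = (0.3 − 0.2 − 4.8 + 1.4 + 3.0 − 5.7 + 2.6 + 3.1 − 3.6 − 1.4 + 3.0)/11 = -0.2091
Numerator Σ_{t=1}^{9}(z_t−z̄)(z_{t+2}−z̄) = -59.3938
Denominator Σ(z_t−z̄)² = 106.4291
r_2 = -59.3938 / 106.4291 = -0.558

-0.558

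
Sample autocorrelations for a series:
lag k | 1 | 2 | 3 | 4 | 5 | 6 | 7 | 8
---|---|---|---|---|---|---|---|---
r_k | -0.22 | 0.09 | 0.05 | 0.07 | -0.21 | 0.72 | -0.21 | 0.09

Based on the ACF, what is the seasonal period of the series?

The largest autocorrelation is r_6 = 0.72; the remaining lags stay at or below 0.09.
The dominant spike at lag 6 indicates a seasonal period of 6.

6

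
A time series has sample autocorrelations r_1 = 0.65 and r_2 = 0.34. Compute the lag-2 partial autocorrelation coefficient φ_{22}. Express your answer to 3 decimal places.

φ_{22} = (r_2 − r_1²) / (1 − r_1²)
r_1² = (0.65)² = 0.4225
Numerator = 0.34 − 0.4225 = -0.0825; denominator = 1 − 0.4225 = 0.5775
φ_{22} = -0.0825 / 0.5775 = -0.143

-0.143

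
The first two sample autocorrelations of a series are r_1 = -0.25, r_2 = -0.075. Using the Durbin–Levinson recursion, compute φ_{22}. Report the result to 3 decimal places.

φ_{22} = (r_2 − r_1²) / (1 − r_1²)
r_1² = (-0.25)² = 0.0625
Numerator = -0.075 − 0.0625 = -0.1375; denominator = 1 − 0.0625 = 0.9375
φ_{22} = -0.1375 / 0.9375 = -0.147

-0.147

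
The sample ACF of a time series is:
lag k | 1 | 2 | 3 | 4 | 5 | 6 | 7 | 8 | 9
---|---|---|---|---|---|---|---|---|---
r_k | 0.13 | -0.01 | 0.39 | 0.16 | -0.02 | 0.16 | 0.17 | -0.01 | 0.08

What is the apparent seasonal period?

3

The largest autocorrelation is r_3 = 0.39; the remaining lags stay at or below 0.17.
The dominant spike at lag 3 indicates a seasonal period of 3.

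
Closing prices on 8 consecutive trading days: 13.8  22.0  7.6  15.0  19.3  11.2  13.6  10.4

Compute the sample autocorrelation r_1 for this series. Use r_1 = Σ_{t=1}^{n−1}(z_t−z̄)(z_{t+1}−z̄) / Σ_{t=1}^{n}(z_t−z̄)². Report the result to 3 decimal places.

Mean z̄ = (13.8 + 22.0 + 7.6 + 15.0 + 19.3 + 11.2 + 13.6 + 10.4)/8 = 14.1125
Deviations from mean: -0.3125, 7.8875, -6.5125, 0.8875, 5.1875, -2.9125, -0.5125, -3.7125
Σ(z_t−z̄)(z_{t+1}−z̄) = (-2.4648) + (-51.3673) + (-5.7798) + (4.6039) + (-15.1086) + (1.4927) + (1.9027) = -66.7214
Denominator Σ(z_t−z̄)² = 154.9488
r_1 = -66.7214 / 154.9488 = -0.431

-0.431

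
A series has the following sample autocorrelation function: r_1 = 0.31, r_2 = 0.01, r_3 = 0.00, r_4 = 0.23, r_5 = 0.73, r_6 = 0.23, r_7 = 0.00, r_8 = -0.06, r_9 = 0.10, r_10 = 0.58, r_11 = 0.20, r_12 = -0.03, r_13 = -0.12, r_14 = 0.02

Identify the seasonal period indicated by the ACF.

The largest autocorrelation is r_5 = 0.73, with a weaker echo at lag 10 (0.58); the remaining lags stay at or below 0.31. The elevated value at lag 1 (0.31), dropping to 0.01 at lag 2, reflects decaying short-term dependence rather than seasonality.
The dominant spike at lag 5 indicates a seasonal period of 5.

5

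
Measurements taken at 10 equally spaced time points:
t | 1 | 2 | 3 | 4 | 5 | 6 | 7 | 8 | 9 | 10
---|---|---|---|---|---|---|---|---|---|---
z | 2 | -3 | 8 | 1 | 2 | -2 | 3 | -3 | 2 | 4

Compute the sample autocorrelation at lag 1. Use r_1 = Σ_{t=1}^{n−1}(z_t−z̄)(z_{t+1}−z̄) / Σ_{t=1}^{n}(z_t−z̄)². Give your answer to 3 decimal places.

Mean z̄ = (2 − 3 + 8 + 1 + 2 − 2 + 3 − 3 + 2 + 4)/10 = 1.4000
Numerator Σ_{t=1}^{9}(z_t−z̄)(z_{t+1}−z̄) = -50.1600
Denominator Σ(z_t−z̄)² = 104.4000
r_1 = -50.1600 / 104.4000 = -0.480

-0.480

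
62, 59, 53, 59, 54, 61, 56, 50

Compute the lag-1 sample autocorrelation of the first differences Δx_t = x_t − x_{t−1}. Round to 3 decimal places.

First differences Δx: -3, -6, 6, -5, 7, -5, -6
Mean of differences = -1.7143
Numerator Σ(Δx_t−Δx̄)(Δx_{t+1}−Δx̄) = -96.0816
Denominator Σ(Δx_t−Δx̄)² = 195.4286
r_1(Δx) = -96.0816 / 195.4286 = -0.492

-0.492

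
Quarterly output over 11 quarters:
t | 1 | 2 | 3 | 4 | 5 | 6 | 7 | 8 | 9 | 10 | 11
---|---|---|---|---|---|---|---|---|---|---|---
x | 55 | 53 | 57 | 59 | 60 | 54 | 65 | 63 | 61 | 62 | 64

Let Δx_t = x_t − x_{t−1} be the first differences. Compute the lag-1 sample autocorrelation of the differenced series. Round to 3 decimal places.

First differences Δx: -2, 4, 2, 1, -6, 11, -2, -2, 1, 2
Mean of differences = 0.9000
Numerator Σ(Δx_t−Δx̄)(Δx_{t+1}−Δx̄) = -96.9100
Denominator Σ(Δx_t−Δx̄)² = 186.9000
r_1(Δx) = -96.9100 / 186.9000 = -0.519

-0.519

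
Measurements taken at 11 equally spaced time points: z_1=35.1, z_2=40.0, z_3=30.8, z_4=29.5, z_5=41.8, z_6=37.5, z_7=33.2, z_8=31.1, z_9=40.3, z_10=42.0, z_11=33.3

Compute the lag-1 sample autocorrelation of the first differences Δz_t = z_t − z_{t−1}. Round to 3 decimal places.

First differences Δz: 4.9, -9.2, -1.3, 12.3, -4.3, -4.3, -2.1, 9.2, 1.7, -8.7
Mean of differences = -0.1800
Numerator Σ(Δz_t−Δz̄)(Δz_{t+1}−Δz̄) = -92.6224
Denominator Σ(Δz_t−Δz̄)² = 465.9160
r_1(Δz) = -92.6224 / 465.9160 = -0.199

-0.199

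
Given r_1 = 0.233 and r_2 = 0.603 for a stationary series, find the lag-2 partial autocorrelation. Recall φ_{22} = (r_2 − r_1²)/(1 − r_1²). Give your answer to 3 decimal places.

φ_{22} = (r_2 − r_1²) / (1 − r_1²)
r_1² = (0.233)² = 0.054289
Numerator = 0.603 − 0.0543 = 0.5487; denominator = 1 − 0.0543 = 0.9457
φ_{22} = 0.5487 / 0.9457 = 0.580

0.580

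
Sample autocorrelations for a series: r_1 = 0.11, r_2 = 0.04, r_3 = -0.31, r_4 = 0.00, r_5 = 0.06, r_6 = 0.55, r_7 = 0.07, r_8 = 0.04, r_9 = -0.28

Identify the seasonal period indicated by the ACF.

The largest autocorrelation is r_6 = 0.55; the remaining lags stay at or below 0.11.
The dominant spike at lag 6 indicates a seasonal period of 6.

6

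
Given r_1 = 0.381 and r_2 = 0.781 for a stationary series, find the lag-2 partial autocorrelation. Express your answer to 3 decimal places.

0.744

φ_{22} = (r_2 − r_1²) / (1 − r_1²)
r_1² = (0.381)² = 0.145161
Numerator = 0.781 − 0.1452 = 0.6358; denominator = 1 − 0.1452 = 0.8548
φ_{22} = 0.6358 / 0.8548 = 0.744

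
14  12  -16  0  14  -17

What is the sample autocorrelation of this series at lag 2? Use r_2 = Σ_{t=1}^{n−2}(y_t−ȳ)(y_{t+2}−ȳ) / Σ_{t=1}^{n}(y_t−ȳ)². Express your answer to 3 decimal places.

-0.403

Mean ȳ = (14 + 12 − 16 + 0 + 14 − 17)/6 = 1.1667
Deviations from mean: 12.8333, 10.8333, -17.1667, -1.1667, 12.8333, -18.1667
Numerator Σ_{t=1}^{4}(y_t−ȳ)(y_{t+2}−ȳ) = -432.0556
Denominator Σ(y_t−ȳ)² = 1072.8333
r_2 = -432.0556 / 1072.8333 = -0.403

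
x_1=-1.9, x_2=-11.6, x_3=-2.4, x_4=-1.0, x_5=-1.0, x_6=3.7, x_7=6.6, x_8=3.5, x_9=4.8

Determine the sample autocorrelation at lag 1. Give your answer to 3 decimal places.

Mean x̄ = (-1.9 − 11.6 − 2.4 − 1.0 − 1.0 + 3.7 + 6.6 + 3.5 + 4.8)/9 = 0.0778
Numerator Σ_{t=1}^{8}(x_t−x̄)(x_{t+1}−x̄) = 114.0651
Denominator Σ(x_t−x̄)² = 238.4156
r_1 = 114.0651 / 238.4156 = 0.478

0.478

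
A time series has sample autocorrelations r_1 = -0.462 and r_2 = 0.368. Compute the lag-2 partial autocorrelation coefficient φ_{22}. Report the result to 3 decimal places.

0.196

φ_{22} = (r_2 − r_1²) / (1 − r_1²)
r_1² = (-0.462)² = 0.213444
Numerator = 0.368 − 0.2134 = 0.1546; denominator = 1 − 0.2134 = 0.7866
φ_{22} = 0.1546 / 0.7866 = 0.196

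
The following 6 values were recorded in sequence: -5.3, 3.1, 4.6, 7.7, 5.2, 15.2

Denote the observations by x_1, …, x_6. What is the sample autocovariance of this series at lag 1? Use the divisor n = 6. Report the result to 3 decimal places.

Mean x̄ = (-5.3 + 3.1 + 4.6 + 7.7 + 5.2 + 15.2)/6 = 5.0833
Σ_{t=1}^{5}(x_t−x̄)(x_{t+1}−x̄) = 21.7731
γ_1 = 21.7731 / 6 = 3.629

3.629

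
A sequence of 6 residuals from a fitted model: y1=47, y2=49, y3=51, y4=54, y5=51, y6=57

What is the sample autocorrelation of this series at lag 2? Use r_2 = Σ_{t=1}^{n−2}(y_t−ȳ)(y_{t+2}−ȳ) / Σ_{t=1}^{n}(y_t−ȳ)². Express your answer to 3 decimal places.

0.157

Mean ȳ = (47 + 49 + 51 + 54 + 51 + 57)/6 = 51.5000
Numerator Σ_{t=1}^{4}(y_t−ȳ)(y_{t+2}−ȳ) = 10.0000
Denominator Σ(y_t−ȳ)² = 63.5000
r_2 = 10.0000 / 63.5000 = 0.157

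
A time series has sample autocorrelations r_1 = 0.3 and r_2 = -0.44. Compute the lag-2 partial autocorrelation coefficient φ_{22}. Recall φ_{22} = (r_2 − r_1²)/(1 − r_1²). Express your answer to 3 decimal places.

-0.582

φ_{22} = (r_2 − r_1²) / (1 − r_1²)
r_1² = (0.3)² = 0.09
Numerator = -0.44 − 0.0900 = -0.5300; denominator = 1 − 0.0900 = 0.9100
φ_{22} = -0.5300 / 0.9100 = -0.582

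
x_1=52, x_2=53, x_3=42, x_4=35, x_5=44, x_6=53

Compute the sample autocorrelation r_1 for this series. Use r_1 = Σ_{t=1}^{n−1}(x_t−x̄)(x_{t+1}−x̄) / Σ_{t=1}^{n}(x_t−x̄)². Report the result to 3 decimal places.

0.259

Mean x̄ = (52 + 53 + 42 + 35 + 44 + 53)/6 = 46.5000
Deviations from mean: 5.5000, 6.5000, -4.5000, -11.5000, -2.5000, 6.5000
Numerator Σ_{t=1}^{5}(x_t−x̄)(x_{t+1}−x̄) = 70.7500
Denominator Σ(x_t−x̄)² = 273.5000
r_1 = 70.7500 / 273.5000 = 0.259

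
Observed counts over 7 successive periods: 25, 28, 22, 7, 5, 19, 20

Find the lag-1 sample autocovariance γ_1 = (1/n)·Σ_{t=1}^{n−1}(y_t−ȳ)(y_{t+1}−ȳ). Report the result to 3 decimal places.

28.286

Mean ȳ = (25 + 28 + 22 + 7 + 5 + 19 + 20)/7 = 18.0000
Deviations: 7.0000, 10.0000, 4.0000, -11.0000, -13.0000, 1.0000, 2.0000
Σ_{t=1}^{6}(y_t−ȳ)(y_{t+1}−ȳ) = 198.0000
γ_1 = 198.0000 / 7 = 28.286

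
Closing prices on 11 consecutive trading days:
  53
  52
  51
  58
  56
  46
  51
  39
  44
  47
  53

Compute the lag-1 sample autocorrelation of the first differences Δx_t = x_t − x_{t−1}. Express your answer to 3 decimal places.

First differences Δx: -1, -1, 7, -2, -10, 5, -12, 5, 3, 6
Mean of differences = 0.0000
Numerator Σ(Δx_t−Δx̄)(Δx_{t+1}−Δx̄) = -137.0000
Denominator Σ(Δx_t−Δx̄)² = 394.0000
r_1(Δx) = -137.0000 / 394.0000 = -0.348

-0.348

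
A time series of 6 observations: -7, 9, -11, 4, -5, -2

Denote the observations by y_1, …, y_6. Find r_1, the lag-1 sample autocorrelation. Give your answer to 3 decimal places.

Mean ȳ = (-7 + 9 − 11 + 4 − 5 − 2)/6 = -2.0000
Deviations from mean: -5.0000, 11.0000, -9.0000, 6.0000, -3.0000, 0.0000
Numerator Σ_{t=1}^{5}(y_t−ȳ)(y_{t+1}−ȳ) = -226.0000
Denominator Σ(y_t−ȳ)² = 272.0000
r_1 = -226.0000 / 272.0000 = -0.831

-0.831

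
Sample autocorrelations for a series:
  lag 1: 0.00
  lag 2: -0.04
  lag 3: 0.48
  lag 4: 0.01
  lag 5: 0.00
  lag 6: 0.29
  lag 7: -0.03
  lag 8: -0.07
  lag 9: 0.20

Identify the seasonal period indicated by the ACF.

3

The largest autocorrelation is r_3 = 0.48, with weaker echoes at lags 6 (0.29) and 9 (0.20); the remaining lags stay at or below 0.01.
The dominant spike at lag 3 indicates a seasonal period of 3.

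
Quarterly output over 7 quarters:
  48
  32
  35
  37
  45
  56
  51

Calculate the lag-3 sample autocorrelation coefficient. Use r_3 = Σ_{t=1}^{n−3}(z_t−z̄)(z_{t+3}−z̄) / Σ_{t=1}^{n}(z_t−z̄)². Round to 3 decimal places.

Mean z̄ = (48 + 32 + 35 + 37 + 45 + 56 + 51)/7 = 43.4286
Numerator Σ_{t=1}^{4}(z_t−z̄)(z_{t+3}−z̄) = -201.9796
Denominator Σ(z_t−z̄)² = 481.7143
r_3 = -201.9796 / 481.7143 = -0.419

-0.419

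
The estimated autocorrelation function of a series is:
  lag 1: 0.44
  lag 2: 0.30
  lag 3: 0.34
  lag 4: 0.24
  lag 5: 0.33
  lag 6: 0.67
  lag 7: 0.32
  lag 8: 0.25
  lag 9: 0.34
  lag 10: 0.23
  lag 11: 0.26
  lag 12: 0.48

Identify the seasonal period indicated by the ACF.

The largest autocorrelation is r_6 = 0.67, with a weaker echo at lag 12 (0.48); the remaining lags stay at or below 0.44. The elevated value at lag 1 (0.44), dropping to 0.30 at lag 2, reflects decaying short-term dependence rather than seasonality.
The dominant spike at lag 6 indicates a seasonal period of 6.

6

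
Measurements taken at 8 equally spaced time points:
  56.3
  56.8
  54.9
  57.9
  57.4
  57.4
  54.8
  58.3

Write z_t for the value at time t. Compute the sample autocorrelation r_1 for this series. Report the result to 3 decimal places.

Mean z̄ = (56.3 + 56.8 + 54.9 + 57.9 + 57.4 + 57.4 + 54.8 + 58.3)/8 = 56.7250
Numerator Σ_{t=1}^{7}(z_t−z̄)(z_{t+1}−z̄) = -5.3956
Denominator Σ(z_t−z̄)² = 11.9950
r_1 = -5.3956 / 11.9950 = -0.450

-0.450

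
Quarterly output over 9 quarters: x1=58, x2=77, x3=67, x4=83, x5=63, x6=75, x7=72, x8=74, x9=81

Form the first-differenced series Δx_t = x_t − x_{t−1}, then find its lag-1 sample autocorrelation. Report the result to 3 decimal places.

First differences Δx: 19, -10, 16, -20, 12, -3, 2, 7
Mean of differences = 2.8750
Numerator Σ(Δx_t−Δx̄)(Δx_{t+1}−Δx̄) = -937.6406
Denominator Σ(Δx_t−Δx̄)² = 1256.8750
r_1(Δx) = -937.6406 / 1256.8750 = -0.746

-0.746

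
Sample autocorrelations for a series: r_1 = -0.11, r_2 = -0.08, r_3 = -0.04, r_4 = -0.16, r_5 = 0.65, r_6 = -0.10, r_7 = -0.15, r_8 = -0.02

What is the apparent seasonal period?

5

The largest autocorrelation is r_5 = 0.65; the remaining lags stay at or below -0.02.
The dominant spike at lag 5 indicates a seasonal period of 5.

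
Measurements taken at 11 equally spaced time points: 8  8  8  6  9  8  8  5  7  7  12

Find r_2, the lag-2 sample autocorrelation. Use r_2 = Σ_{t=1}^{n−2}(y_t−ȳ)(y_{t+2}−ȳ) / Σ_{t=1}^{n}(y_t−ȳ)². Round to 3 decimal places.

-0.062

Mean ȳ = (8 + 8 + 8 + 6 + 9 + 8 + 8 + 5 + 7 + 7 + 12)/11 = 7.8182
Numerator Σ_{t=1}^{9}(y_t−ȳ)(y_{t+2}−ȳ) = -1.9752
Denominator Σ(y_t−ȳ)² = 31.6364
r_2 = -1.9752 / 31.6364 = -0.062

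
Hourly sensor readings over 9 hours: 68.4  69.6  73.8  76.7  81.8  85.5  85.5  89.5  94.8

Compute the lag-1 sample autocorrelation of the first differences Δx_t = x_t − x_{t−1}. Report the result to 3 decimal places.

First differences Δx: 1.2, 4.2, 2.9, 5.1, 3.7, 0.0, 4.0, 5.3
Mean of differences = 3.3000
Numerator Σ(Δx_t−Δx̄)(Δx_{t+1}−Δx̄) = -4.4800
Denominator Σ(Δx_t−Δx̄)² = 24.1600
r_1(Δx) = -4.4800 / 24.1600 = -0.185

-0.185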